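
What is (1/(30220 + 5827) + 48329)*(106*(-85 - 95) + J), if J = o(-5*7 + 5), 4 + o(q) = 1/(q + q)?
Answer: -498698408253506/540705 ≈ -9.2231e+8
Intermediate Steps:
o(q) = -4 + 1/(2*q) (o(q) = -4 + 1/(q + q) = -4 + 1/(2*q))
J = -241/60 (J = -4 + 1/(2*(-5*7 + 5)) = -4 + 1/(2*(-35 + 5)) = -4 + (½)/(-30) = -4 + (½)*(-1/30) = -4 - 1/60 = -241/60 ≈ -4.0167)
(1/(30220 + 5827) + 48329)*(106*(-85 - 95) + J) = (1/(30220 + 5827) + 48329)*(106*(-85 - 95) - 241/60) = (1/36047 + 48329)*(106*(-180) - 241/60) = (1/36047 + 48329)*(-19080 - 241/60) = (1742115464/36047)*(-1145041/60) = -498698408253506/540705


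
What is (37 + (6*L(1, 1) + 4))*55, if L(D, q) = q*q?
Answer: 2585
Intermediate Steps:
L(D, q) = q**2
(37 + (6*L(1, 1) + 4))*55 = (37 + (6*1**2 + 4))*55 = (37 + (6*1 + 4))*55 = (37 + (6 + 4))*55 = (37 + 10)*55 = 47*55 = 2585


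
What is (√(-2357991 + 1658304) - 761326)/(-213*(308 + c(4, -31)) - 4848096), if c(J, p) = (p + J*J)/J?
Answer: 3045304/19651605 - 4*I*√77743/6550535 ≈ 0.15496 - 0.00017026*I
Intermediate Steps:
c(J, p) = (p + J²)/J
(√(-2357991 + 1658304) - 761326)/(-213*(308 + c(4, -31)) - 4848096) = (√(-2357991 + 1658304) - 761326)/(-213*(308 + (4 - 31/4)) - 4848096) = (√(-699687) - 761326)/(-213*(308 + (4 - 31*¼)) - 4848096) = (3*I*√77743 - 761326)/(-213*(308 + (4 - 31/4)) - 4848096) = (-761326 + 3*I*√77743)/(-213*(308 - 15/4) - 4848096) = (-761326 + 3*I*√77743)/(-213*1217/4 - 4848096) = (-761326 + 3*I*√77743)/(-259221/4 - 4848096) = (-761326 + 3*I*√77743)/(-19651605/4) = (-761326 + 3*I*√77743)*(-4/19651605) = 3045304/19651605 - 4*I*√77743/6550535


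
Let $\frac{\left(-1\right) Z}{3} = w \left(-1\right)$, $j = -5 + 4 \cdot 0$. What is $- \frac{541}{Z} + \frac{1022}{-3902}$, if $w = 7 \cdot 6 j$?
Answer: $\frac{733561}{1229130} \approx 0.59681$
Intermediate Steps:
$j = -5$ ($j = -5 + 0 = -5$)
$w = -210$ ($w = 7 \cdot 6 \left(-5\right) = 42 \left(-5\right) = -210$)
$Z = -630$ ($Z = - 3 \left(\left(-210\right) \left(-1\right)\right) = \left(-3\right) 210 = -630$)
$- \frac{541}{Z} + \frac{1022}{-3902} = - \frac{541}{-630} + \frac{1022}{-3902} = \left(-541\right) \left(- \frac{1}{630}\right) + 1022 \left(- \frac{1}{3902}\right) = \frac{541}{630} - \frac{511}{1951} = \frac{733561}{1229130}$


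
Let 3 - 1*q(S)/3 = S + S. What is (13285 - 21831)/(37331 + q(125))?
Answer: -4273/18295 ≈ -0.23356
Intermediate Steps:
q(S) = 9 - 6*S (q(S) = 9 - 3*(S + S) = 9 - 6*S)
(13285 - 21831)/(37331 + q(125)) = (13285 - 21831)/(37331 + (9 - 6*125)) = -8546/(37331 + (9 - 750)) = -8546/(37331 - 741) = -8546/36590 = -8546*1/36590 = -4273/18295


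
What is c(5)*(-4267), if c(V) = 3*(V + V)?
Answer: -128010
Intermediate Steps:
c(V) = 6*V (c(V) = 3*(2*V) = 6*V)
c(5)*(-4267) = (6*5)*(-4267) = 30*(-4267) = -128010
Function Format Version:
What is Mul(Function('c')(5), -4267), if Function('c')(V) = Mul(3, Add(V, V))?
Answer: -128010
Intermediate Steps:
Function('c')(V) = Mul(6, V) (Function('c')(V) = Mul(3, Mul(2, V)) = Mul(6, V))
Mul(Function('c')(5), -4267) = Mul(Mul(6, 5), -4267) = Mul(30, -4267) = -128010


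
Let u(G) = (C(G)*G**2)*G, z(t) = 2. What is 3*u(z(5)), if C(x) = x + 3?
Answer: 120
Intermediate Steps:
C(x) = 3 + x
u(G) = G**3*(3 + G) (u(G) = ((3 + G)*G**2)*G = (G**2*(3 + G))*G = G**3*(3 + G))
3*u(z(5)) = 3*(2**3*(3 + 2)) = 3*(8*5) = 3*40 = 120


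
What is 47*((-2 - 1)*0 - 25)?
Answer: -1175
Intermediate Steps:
47*((-2 - 1)*0 - 25) = 47*(-3*0 - 25) = 47*(0 - 25) = 47*(-25) = -1175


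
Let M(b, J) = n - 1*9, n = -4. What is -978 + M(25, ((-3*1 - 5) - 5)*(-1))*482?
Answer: -7244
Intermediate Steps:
M(b, J) = -13 (M(b, J) = -4 - 1*9 = -4 - 9 = -13)
-978 + M(25, ((-3*1 - 5) - 5)*(-1))*482 = -978 - 13*482 = -978 - 6266 = -7244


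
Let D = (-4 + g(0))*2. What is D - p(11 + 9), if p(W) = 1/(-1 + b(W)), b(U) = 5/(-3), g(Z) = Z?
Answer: -61/8 ≈ -7.6250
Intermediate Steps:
b(U) = -5/3 (b(U) = 5*(-⅓) = -5/3)
p(W) = -3/8 (p(W) = 1/(-1 - 5/3) = 1/(-8/3) = -3/8)
D = -8 (D = (-4 + 0)*2 = -4*2 = -8)
D - p(11 + 9) = -8 - 1*(-3/8) = -8 + 3/8 = -61/8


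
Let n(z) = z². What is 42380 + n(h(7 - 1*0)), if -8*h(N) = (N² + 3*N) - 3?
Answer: 2716809/64 ≈ 42450.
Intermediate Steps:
h(N) = 3/8 - 3*N/8 - N²/8 (h(N) = -((N² + 3*N) - 3)/8 = -(-3 + N² + 3*N)/8 = 3/8 - 3*N/8 - N²/8)
42380 + n(h(7 - 1*0)) = 42380 + (3/8 - 3*(7 - 1*0)/8 - (7 - 1*0)²/8)² = 42380 + (3/8 - 3*(7 + 0)/8 - (7 + 0)²/8)² = 42380 + (3/8 - 3/8*7 - ⅛*7²)² = 42380 + (3/8 - 21/8 - ⅛*49)² = 42380 + (3/8 - 21/8 - 49/8)² = 42380 + (-67/8)² = 42380 + 4489/64 = 2716809/64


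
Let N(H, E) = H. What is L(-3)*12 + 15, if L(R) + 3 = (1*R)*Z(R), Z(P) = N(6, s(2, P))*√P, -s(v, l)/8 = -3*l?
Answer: -21 - 216*I*√3 ≈ -21.0 - 374.12*I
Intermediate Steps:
s(v, l) = 24*l (s(v, l) = -(-24)*l = 24*l)
Z(P) = 6*√P
L(R) = -3 + 6*R^(3/2) (L(R) = -3 + (1*R)*(6*√R) = -3 + R*(6*√R) = -3 + 6*R^(3/2))
L(-3)*12 + 15 = (-3 + 6*(-3)^(3/2))*12 + 15 = (-3 + 6*(-3*I*√3))*12 + 15 = (-3 - 18*I*√3)*12 + 15 = (-36 - 216*I*√3) + 15 = -21 - 216*I*√3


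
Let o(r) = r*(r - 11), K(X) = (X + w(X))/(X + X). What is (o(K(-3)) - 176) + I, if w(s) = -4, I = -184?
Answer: -13373/36 ≈ -371.47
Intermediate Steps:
K(X) = (-4 + X)/(2*X) (K(X) = (X - 4)/(X + X) = (-4 + X)/((2*X)) = (-4 + X)*(1/(2*X)) = (-4 + X)/(2*X))
o(r) = r*(-11 + r)
(o(K(-3)) - 176) + I = (((½)*(-4 - 3)/(-3))*(-11 + (½)*(-4 - 3)/(-3)) - 176) - 184 = (((½)*(-⅓)*(-7))*(-11 + (½)*(-⅓)*(-7)) - 176) - 184 = (7*(-11 + 7/6)/6 - 176) - 184 = ((7/6)*(-59/6) - 176) - 184 = (-413/36 - 176) - 184 = -6749/36 - 184 = -13373/36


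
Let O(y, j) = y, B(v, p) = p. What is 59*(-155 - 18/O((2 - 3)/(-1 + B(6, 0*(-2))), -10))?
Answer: -10207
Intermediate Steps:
59*(-155 - 18/O((2 - 3)/(-1 + B(6, 0*(-2))), -10)) = 59*(-155 - 18*(-1 + 0*(-2))/(2 - 3)) = 59*(-155 - 18/((-1/(-1 + 0)))) = 59*(-155 - 18/((-1/(-1)))) = 59*(-155 - 18/((-1*(-1)))) = 59*(-155 - 18/1) = 59*(-155 - 18*1) = 59*(-155 - 18) = 59*(-173) = -10207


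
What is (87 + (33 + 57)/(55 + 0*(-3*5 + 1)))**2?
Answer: 950625/121 ≈ 7856.4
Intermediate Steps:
(87 + (33 + 57)/(55 + 0*(-3*5 + 1)))**2 = (87 + 90/(55 + 0*(-15 + 1)))**2 = (87 + 90/(55 + 0*(-14)))**2 = (87 + 90/(55 + 0))**2 = (87 + 90/55)**2 = (87 + 90*(1/55))**2 = (87 + 18/11)**2 = (975/11)**2 = 950625/121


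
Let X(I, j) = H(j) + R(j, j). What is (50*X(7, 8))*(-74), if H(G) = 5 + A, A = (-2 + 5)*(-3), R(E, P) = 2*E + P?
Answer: -74000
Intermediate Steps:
R(E, P) = P + 2*E
A = -9 (A = 3*(-3) = -9)
H(G) = -4 (H(G) = 5 - 9 = -4)
X(I, j) = -4 + 3*j (X(I, j) = -4 + (j + 2*j) = -4 + 3*j)
(50*X(7, 8))*(-74) = (50*(-4 + 3*8))*(-74) = (50*(-4 + 24))*(-74) = (50*20)*(-74) = 1000*(-74) = -74000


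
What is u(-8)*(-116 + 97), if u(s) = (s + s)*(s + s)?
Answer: -4864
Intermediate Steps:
u(s) = 4*s² (u(s) = (2*s)*(2*s) = 4*s²)
u(-8)*(-116 + 97) = (4*(-8)²)*(-116 + 97) = (4*64)*(-19) = 256*(-19) = -4864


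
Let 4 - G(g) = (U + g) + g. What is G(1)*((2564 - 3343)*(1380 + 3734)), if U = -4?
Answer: -23902836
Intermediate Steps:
G(g) = 8 - 2*g (G(g) = 4 - ((-4 + g) + g) = 4 - (-4 + 2*g) = 4 + (4 - 2*g) = 8 - 2*g)
G(1)*((2564 - 3343)*(1380 + 3734)) = (8 - 2*1)*((2564 - 3343)*(1380 + 3734)) = (8 - 2)*(-779*5114) = 6*(-3983806) = -23902836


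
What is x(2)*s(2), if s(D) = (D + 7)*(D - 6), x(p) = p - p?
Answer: 0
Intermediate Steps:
x(p) = 0
s(D) = (-6 + D)*(7 + D) (s(D) = (7 + D)*(-6 + D) = (-6 + D)*(7 + D))
x(2)*s(2) = 0*(-42 + 2 + 2²) = 0*(-42 + 2 + 4) = 0*(-36) = 0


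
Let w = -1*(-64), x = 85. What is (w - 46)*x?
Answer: 1530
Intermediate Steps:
w = 64
(w - 46)*x = (64 - 46)*85 = 18*85 = 1530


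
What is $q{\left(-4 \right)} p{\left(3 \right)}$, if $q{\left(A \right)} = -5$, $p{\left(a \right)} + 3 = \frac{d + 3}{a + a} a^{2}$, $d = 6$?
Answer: $- \frac{105}{2} \approx -52.5$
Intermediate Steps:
$p{\left(a \right)} = -3 + \frac{9 a}{2}$ ($p{\left(a \right)} = -3 + \frac{6 + 3}{a + a} a^{2} = -3 + \frac{1}{2 a} 9 a^{2} = -3 + \frac{9}{2 a} a^{2} = -3 + \frac{9 a}{2}$)
$q{\left(-4 \right)} p{\left(3 \right)} = - 5 \left(-3 + \frac{9}{2} \cdot 3\right) = - 5 \left(-3 + \frac{27}{2}\right) = \left(-5\right) \frac{21}{2} = - \frac{105}{2}$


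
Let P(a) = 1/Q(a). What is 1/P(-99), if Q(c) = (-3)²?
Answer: 9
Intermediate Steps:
Q(c) = 9
P(a) = ⅑ (P(a) = 1/9 = ⅑)
1/P(-99) = 1/(⅑) = 9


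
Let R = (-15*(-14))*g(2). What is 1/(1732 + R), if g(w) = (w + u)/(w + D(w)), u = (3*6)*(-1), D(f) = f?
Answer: 1/892 ≈ 0.0011211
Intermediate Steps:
u = -18 (u = 18*(-1) = -18)
g(w) = (-18 + w)/(2*w) (g(w) = (w - 18)/(w + w) = (-18 + w)/((2*w)) = (-18 + w)*(1/(2*w)) = (-18 + w)/(2*w))
R = -840 (R = (-15*(-14))*((½)*(-18 + 2)/2) = 210*((½)*(½)*(-16)) = 210*(-4) = -840)
1/(1732 + R) = 1/(1732 - 840) = 1/892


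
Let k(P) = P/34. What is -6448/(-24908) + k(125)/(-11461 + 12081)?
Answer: 534759/2019464 ≈ 0.26480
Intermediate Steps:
k(P) = P/34 (k(P) = P*(1/34) = P/34)
-6448/(-24908) + k(125)/(-11461 + 12081) = -6448/(-24908) + ((1/34)*125)/(-11461 + 12081) = -6448*(-1/24908) + (125/34)/620 = 124/479 + (125/34)*(1/620) = 124/479 + 25/4216 = 534759/2019464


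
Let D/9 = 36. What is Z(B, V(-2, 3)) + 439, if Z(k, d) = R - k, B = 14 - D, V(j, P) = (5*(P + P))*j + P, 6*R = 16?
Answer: 2255/3 ≈ 751.67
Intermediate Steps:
R = 8/3 (R = (⅙)*16 = 8/3 ≈ 2.6667)
D = 324 (D = 9*36 = 324)
V(j, P) = P + 10*P*j (V(j, P) = (5*(2*P))*j + P = (10*P)*j + P = 10*P*j + P = P + 10*P*j)
B = -310 (B = 14 - 1*324 = 14 - 324 = -310)
Z(k, d) = 8/3 - k
Z(B, V(-2, 3)) + 439 = (8/3 - 1*(-310)) + 439 = (8/3 + 310) + 439 = 938/3 + 439 = 2255/3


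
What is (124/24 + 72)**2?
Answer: 214369/36 ≈ 5954.7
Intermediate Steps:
(124/24 + 72)**2 = (124*(1/24) + 72)**2 = (31/6 + 72)**2 = (463/6)**2 = 214369/36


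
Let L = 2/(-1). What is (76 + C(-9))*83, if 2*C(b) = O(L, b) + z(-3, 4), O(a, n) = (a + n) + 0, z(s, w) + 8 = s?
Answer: 5395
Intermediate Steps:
z(s, w) = -8 + s
L = -2 (L = 2*(-1) = -2)
O(a, n) = a + n
C(b) = -13/2 + b/2 (C(b) = ((-2 + b) + (-8 - 3))/2 = ((-2 + b) - 11)/2 = (-13 + b)/2 = -13/2 + b/2)
(76 + C(-9))*83 = (76 + (-13/2 + (1/2)*(-9)))*83 = (76 + (-13/2 - 9/2))*83 = (76 - 11)*83 = 65*83 = 5395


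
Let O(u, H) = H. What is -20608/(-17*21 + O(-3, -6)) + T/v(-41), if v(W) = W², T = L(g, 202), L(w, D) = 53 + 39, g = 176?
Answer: 34675444/610203 ≈ 56.826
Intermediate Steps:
L(w, D) = 92
T = 92
-20608/(-17*21 + O(-3, -6)) + T/v(-41) = -20608/(-17*21 - 6) + 92/((-41)²) = -20608/(-357 - 6) + 92/1681 = -20608/(-363) + 92*(1/1681) = -20608*(-1/363) + 92/1681 = 20608/363 + 92/1681 = 34675444/610203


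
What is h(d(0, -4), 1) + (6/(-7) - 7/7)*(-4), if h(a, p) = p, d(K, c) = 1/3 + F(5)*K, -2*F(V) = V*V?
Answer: 59/7 ≈ 8.4286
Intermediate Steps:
F(V) = -V**2/2 (F(V) = -V*V/2 = -V**2/2)
d(K, c) = 1/3 - 25*K/2 (d(K, c) = 1/3 + (-1/2*5**2)*K = 1/3 + (-1/2*25)*K = 1/3 - 25*K/2)
h(d(0, -4), 1) + (6/(-7) - 7/7)*(-4) = 1 + (6/(-7) - 7/7)*(-4) = 1 + (6*(-1/7) - 7*1/7)*(-4) = 1 + (-6/7 - 1)*(-4) = 1 - 13/7*(-4) = 1 + 52/7 = 59/7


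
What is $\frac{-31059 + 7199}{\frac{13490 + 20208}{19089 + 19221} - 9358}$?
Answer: $\frac{457038300}{179235641} \approx 2.5499$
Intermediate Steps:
$\frac{-31059 + 7199}{\frac{13490 + 20208}{19089 + 19221} - 9358} = - \frac{23860}{\frac{33698}{38310} - 9358} = - \frac{23860}{33698 \cdot \frac{1}{38310} - 9358} = - \frac{23860}{\frac{16849}{19155} - 9358} = - \frac{23860}{- \frac{179235641}{19155}} = \left(-23860\right) \left(- \frac{19155}{179235641}\right) = \frac{457038300}{179235641}$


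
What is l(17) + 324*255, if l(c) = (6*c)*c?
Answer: 84354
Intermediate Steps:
l(c) = 6*c**2
l(17) + 324*255 = 6*17**2 + 324*255 = 6*289 + 82620 = 1734 + 82620 = 84354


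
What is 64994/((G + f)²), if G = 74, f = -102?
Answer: 32497/392 ≈ 82.901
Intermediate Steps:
64994/((G + f)²) = 64994/((74 - 102)²) = 64994/((-28)²) = 64994/784 = 64994*(1/784) = 32497/392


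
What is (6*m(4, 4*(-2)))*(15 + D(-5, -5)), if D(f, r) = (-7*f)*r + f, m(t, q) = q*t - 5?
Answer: 36630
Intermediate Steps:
m(t, q) = -5 + q*t
D(f, r) = f - 7*f*r (D(f, r) = -7*f*r + f = f - 7*f*r)
(6*m(4, 4*(-2)))*(15 + D(-5, -5)) = (6*(-5 + (4*(-2))*4))*(15 - 5*(1 - 7*(-5))) = (6*(-5 - 8*4))*(15 - 5*(1 + 35)) = (6*(-5 - 32))*(15 - 5*36) = (6*(-37))*(15 - 180) = -222*(-165) = 36630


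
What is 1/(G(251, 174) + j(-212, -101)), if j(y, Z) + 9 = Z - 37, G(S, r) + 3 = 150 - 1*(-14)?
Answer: 1/14 ≈ 0.071429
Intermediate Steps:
G(S, r) = 161 (G(S, r) = -3 + (150 - 1*(-14)) = -3 + (150 + 14) = -3 + 164 = 161)
j(y, Z) = -46 + Z (j(y, Z) = -9 + (Z - 37) = -9 + (-37 + Z) = -46 + Z)
1/(G(251, 174) + j(-212, -101)) = 1/(161 + (-46 - 101)) = 1/(161 - 147) = 1/14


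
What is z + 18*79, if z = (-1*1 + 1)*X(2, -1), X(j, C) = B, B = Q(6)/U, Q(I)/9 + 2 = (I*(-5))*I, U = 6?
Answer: 1422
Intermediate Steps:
Q(I) = -18 - 45*I**2 (Q(I) = -18 + 9*((I*(-5))*I) = -18 + 9*((-5*I)*I) = -18 + 9*(-5*I**2) = -18 - 45*I**2)
B = -273 (B = (-18 - 45*6**2)/6 = (-18 - 45*36)*(1/6) = (-18 - 1620)*(1/6) = -1638*1/6 = -273)
X(j, C) = -273
z = 0 (z = (-1*1 + 1)*(-273) = (-1 + 1)*(-273) = 0*(-273) = 0)
z + 18*79 = 0 + 18*79 = 0 + 1422 = 1422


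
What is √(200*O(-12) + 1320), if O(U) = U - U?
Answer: 2*√330 ≈ 36.332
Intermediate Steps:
O(U) = 0
√(200*O(-12) + 1320) = √(200*0 + 1320) = √(0 + 1320) = √1320 = 2*√330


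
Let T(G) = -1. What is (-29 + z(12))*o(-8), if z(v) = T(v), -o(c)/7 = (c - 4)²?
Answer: 30240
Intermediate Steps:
o(c) = -7*(-4 + c)² (o(c) = -7*(c - 4)² = -7*(-4 + c)²)
z(v) = -1
(-29 + z(12))*o(-8) = (-29 - 1)*(-7*(-4 - 8)²) = -(-210)*(-12)² = -(-210)*144 = -30*(-1008) = 30240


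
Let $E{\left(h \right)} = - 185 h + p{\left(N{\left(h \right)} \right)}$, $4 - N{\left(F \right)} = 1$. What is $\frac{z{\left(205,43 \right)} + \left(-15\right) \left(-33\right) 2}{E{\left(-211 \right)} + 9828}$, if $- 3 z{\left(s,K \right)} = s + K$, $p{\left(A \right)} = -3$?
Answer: $\frac{1361}{73290} \approx 0.01857$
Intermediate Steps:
$N{\left(F \right)} = 3$ ($N{\left(F \right)} = 4 - 1 = 3$)
$z{\left(s,K \right)} = - \frac{K}{3} - \frac{s}{3}$ ($z{\left(s,K \right)} = - \frac{s + K}{3} = - \frac{K + s}{3} = - \frac{K}{3} - \frac{s}{3}$)
$E{\left(h \right)} = -3 - 185 h$ ($E{\left(h \right)} = - 185 h - 3 = -3 - 185 h$)
$\frac{z{\left(205,43 \right)} + \left(-15\right) \left(-33\right) 2}{E{\left(-211 \right)} + 9828} = \frac{\left(\left(- \frac{1}{3}\right) 43 - \frac{205}{3}\right) + \left(-15\right) \left(-33\right) 2}{\left(-3 - -39035\right) + 9828} = \frac{\left(- \frac{43}{3} - \frac{205}{3}\right) + 495 \cdot 2}{\left(-3 + 39035\right) + 9828} = \frac{- \frac{248}{3} + 990}{39032 + 9828} = \frac{2722}{3 \cdot 48860} = \frac{2722}{3} \cdot \frac{1}{48860} = \frac{1361}{73290}$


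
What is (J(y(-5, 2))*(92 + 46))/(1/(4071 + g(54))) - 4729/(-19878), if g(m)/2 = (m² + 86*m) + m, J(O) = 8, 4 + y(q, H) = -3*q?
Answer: 423522581017/19878 ≈ 2.1306e+7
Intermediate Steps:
y(q, H) = -4 - 3*q
g(m) = 2*m² + 174*m (g(m) = 2*((m² + 86*m) + m) = 2*(m² + 87*m) = 2*m² + 174*m)
(J(y(-5, 2))*(92 + 46))/(1/(4071 + g(54))) - 4729/(-19878) = (8*(92 + 46))/(1/(4071 + 2*54*(87 + 54))) - 4729/(-19878) = (8*138)/(1/(4071 + 2*54*141)) - 4729*(-1/19878) = 1104/(1/(4071 + 15228)) + 4729/19878 = 1104/(1/19299) + 4729/19878 = 1104*19299 + 4729/19878 = 21306096 + 4729/19878 = 423522581017/19878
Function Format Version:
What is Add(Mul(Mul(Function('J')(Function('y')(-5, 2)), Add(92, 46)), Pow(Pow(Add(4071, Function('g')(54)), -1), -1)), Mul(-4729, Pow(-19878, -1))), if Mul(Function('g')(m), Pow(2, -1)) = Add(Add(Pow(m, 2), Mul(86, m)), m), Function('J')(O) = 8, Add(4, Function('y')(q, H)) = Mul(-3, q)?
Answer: Rational(423522581017, 19878) ≈ 2.1306e+7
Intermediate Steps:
Function('y')(q, H) = Add(-4, Mul(-3, q))
Function('g')(m) = Add(Mul(2, Pow(m, 2)), Mul(174, m)) (Function('g')(m) = Mul(2, Add(Add(Pow(m, 2), Mul(86, m)), m)) = Mul(2, Add(Pow(m, 2), Mul(87, m))) = Add(Mul(2, Pow(m, 2)), Mul(174, m)))
Add(Mul(Mul(Function('J')(Function('y')(-5, 2)), Add(92, 46)), Pow(Pow(Add(4071, Function('g')(54)), -1), -1)), Mul(-4729, Pow(-19878, -1))) = Add(Mul(Mul(8, Add(92, 46)), Pow(Pow(Add(4071, Mul(2, 54, Add(87, 54))), -1), -1)), Mul(-4729, Pow(-19878, -1))) = Add(Mul(Mul(8, 138), Pow(Pow(Add(4071, Mul(2, 54, 141)), -1), -1)), Mul(-4729, Rational(-1, 19878))) = Add(Mul(1104, Pow(Pow(Add(4071, 15228), -1), -1)), Rational(4729, 19878)) = Add(Mul(1104, Pow(Pow(19299, -1), -1)), Rational(4729, 19878)) = Add(Mul(1104, Pow(Rational(1, 19299), -1)), Rational(4729, 19878)) = Add(Mul(1104, 19299), Rational(4729, 19878)) = Add(21306096, Rational(4729, 19878)) = Rational(423522581017, 19878)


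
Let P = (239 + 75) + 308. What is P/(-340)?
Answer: -311/170 ≈ -1.8294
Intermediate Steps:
P = 622 (P = 314 + 308 = 622)
P/(-340) = 622/(-340) = 622*(-1/340) = -311/170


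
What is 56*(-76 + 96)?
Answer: 1120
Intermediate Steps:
56*(-76 + 96) = 56*20 = 1120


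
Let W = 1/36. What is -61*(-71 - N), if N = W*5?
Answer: 156221/36 ≈ 4339.5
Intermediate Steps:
W = 1/36 ≈ 0.027778
N = 5/36 (N = (1/36)*5 = 5/36 ≈ 0.13889)
-61*(-71 - N) = -61*(-71 - 1*5/36) = -61*(-71 - 5/36) = -61*(-2561/36) = 156221/36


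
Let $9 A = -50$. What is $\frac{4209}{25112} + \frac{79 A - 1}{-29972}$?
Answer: $\frac{308696935}{1693477944} \approx 0.18229$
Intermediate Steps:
$A = - \frac{50}{9}$ ($A = \frac{1}{9} \left(-50\right) = - \frac{50}{9} \approx -5.5556$)
$\frac{4209}{25112} + \frac{79 A - 1}{-29972} = \frac{4209}{25112} + \frac{79 \left(- \frac{50}{9}\right) - 1}{-29972} = 4209 \cdot \frac{1}{25112} + \left(- \frac{3950}{9} - 1\right) \left(- \frac{1}{29972}\right) = \frac{4209}{25112} - - \frac{3959}{269748} = \frac{4209}{25112} + \frac{3959}{269748} = \frac{308696935}{1693477944}$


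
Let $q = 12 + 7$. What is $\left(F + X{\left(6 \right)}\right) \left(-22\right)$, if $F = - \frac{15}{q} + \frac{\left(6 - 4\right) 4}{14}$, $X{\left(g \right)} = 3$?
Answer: $- \frac{8140}{133} \approx -61.203$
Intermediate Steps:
$q = 19$
$F = - \frac{29}{133}$ ($F = - \frac{15}{19} + \frac{\left(6 - 4\right) 4}{14} = \left(-15\right) \frac{1}{19} + 2 \cdot 4 \cdot \frac{1}{14} = - \frac{15}{19} + 8 \cdot \frac{1}{14} = - \frac{15}{19} + \frac{4}{7} = - \frac{29}{133} \approx -0.21804$)
$\left(F + X{\left(6 \right)}\right) \left(-22\right) = \left(- \frac{29}{133} + 3\right) \left(-22\right) = \frac{370}{133} \left(-22\right) = - \frac{8140}{133}$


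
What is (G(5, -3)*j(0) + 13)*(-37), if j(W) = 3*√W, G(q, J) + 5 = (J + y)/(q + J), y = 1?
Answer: -481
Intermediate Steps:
G(q, J) = -5 + (1 + J)/(J + q) (G(q, J) = -5 + (J + 1)/(q + J) = -5 + (1 + J)/(J + q))
(G(5, -3)*j(0) + 13)*(-37) = (((1 - 5*5 - 4*(-3))/(-3 + 5))*(3*√0) + 13)*(-37) = (((1 - 25 + 12)/2)*(3*0) + 13)*(-37) = (((½)*(-12))*0 + 13)*(-37) = (-6*0 + 13)*(-37) = (0 + 13)*(-37) = 13*(-37) = -481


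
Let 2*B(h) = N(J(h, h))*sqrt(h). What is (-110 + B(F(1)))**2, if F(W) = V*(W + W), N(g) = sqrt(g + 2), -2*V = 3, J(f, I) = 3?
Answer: (220 - I*sqrt(15))**2/4 ≈ 12096.0 - 426.03*I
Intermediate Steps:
V = -3/2 (V = -1/2*3 = -3/2 ≈ -1.5000)
N(g) = sqrt(2 + g)
F(W) = -3*W (F(W) = -3*(W + W)/2 = -3*W)
B(h) = sqrt(5)*sqrt(h)/2 (B(h) = (sqrt(2 + 3)*sqrt(h))/2 = (sqrt(5)*sqrt(h))/2 = sqrt(5)*sqrt(h)/2)
(-110 + B(F(1)))**2 = (-110 + sqrt(5)*sqrt(-3*1)/2)**2 = (-110 + sqrt(5)*sqrt(-3)/2)**2 = (-110 + sqrt(5)*(I*sqrt(3))/2)**2 = (-110 + I*sqrt(15)/2)**2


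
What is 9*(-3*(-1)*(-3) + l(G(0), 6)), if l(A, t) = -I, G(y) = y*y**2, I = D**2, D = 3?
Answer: -162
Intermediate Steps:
I = 9 (I = 3**2 = 9)
G(y) = y**3
l(A, t) = -9 (l(A, t) = -1*9 = -9)
9*(-3*(-1)*(-3) + l(G(0), 6)) = 9*(-3*(-1)*(-3) - 9) = 9*(3*(-3) - 9) = 9*(-9 - 9) = 9*(-18) = -162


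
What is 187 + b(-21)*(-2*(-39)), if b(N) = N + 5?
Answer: -1061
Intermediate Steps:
b(N) = 5 + N
187 + b(-21)*(-2*(-39)) = 187 + (5 - 21)*(-2*(-39)) = 187 - 16*78 = 187 - 1248 = -1061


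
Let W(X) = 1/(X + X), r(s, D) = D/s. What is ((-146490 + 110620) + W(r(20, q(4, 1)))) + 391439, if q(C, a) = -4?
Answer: 711133/2 ≈ 3.5557e+5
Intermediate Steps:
W(X) = 1/(2*X)
((-146490 + 110620) + W(r(20, q(4, 1)))) + 391439 = ((-146490 + 110620) + 1/(2*((-4/20)))) + 391439 = (-35870 + 1/(2*((-4*1/20)))) + 391439 = (-35870 + 1/(2*(-1/5))) + 391439 = (-35870 + (1/2)*(-5)) + 391439 = (-35870 - 5/2) + 391439 = -71745/2 + 391439 = 711133/2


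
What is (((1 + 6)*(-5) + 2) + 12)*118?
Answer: -2478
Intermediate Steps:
(((1 + 6)*(-5) + 2) + 12)*118 = ((7*(-5) + 2) + 12)*118 = ((-35 + 2) + 12)*118 = (-33 + 12)*118 = -21*118 = -2478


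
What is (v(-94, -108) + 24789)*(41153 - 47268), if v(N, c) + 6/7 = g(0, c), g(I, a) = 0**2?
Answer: -1061056455/7 ≈ -1.5158e+8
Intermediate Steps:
g(I, a) = 0
v(N, c) = -6/7 (v(N, c) = -6/7 + 0 = -6/7)
(v(-94, -108) + 24789)*(41153 - 47268) = (-6/7 + 24789)*(41153 - 47268) = (173517/7)*(-6115) = -1061056455/7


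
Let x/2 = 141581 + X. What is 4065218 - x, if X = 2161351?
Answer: -540646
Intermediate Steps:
x = 4605864 (x = 2*(141581 + 2161351) = 2*2302932 = 4605864)
4065218 - x = 4065218 - 1*4605864 = 4065218 - 4605864 = -540646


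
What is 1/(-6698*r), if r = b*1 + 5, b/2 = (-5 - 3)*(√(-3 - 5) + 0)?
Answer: -5/13884954 - 16*I*√2/6942477 ≈ -3.601e-7 - 3.2593e-6*I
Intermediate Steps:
b = -32*I*√2 (b = 2*((-5 - 3)*(√(-3 - 5) + 0)) = 2*(-8*(√(-8) + 0)) = 2*(-8*(2*I*√2 + 0)) = 2*(-16*I*√2) = -32*I*√2 ≈ -45.255*I)
r = 5 - 32*I*√2 (r = -32*I*√2*1 + 5 = -32*I*√2 + 5 = 5 - 32*I*√2 ≈ 5.0 - 45.255*I)
1/(-6698*r) = 1/(-6698*(5 - 32*I*√2)) = 1/(-33490 + 214336*I*√2)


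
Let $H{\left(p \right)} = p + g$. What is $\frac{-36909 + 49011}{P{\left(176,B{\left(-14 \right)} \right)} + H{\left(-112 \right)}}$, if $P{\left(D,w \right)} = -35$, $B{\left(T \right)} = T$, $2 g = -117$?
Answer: $- \frac{8068}{137} \approx -58.891$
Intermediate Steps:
$g = - \frac{117}{2}$ ($g = \frac{1}{2} \left(-117\right) = - \frac{117}{2} \approx -58.5$)
$H{\left(p \right)} = - \frac{117}{2} + p$ ($H{\left(p \right)} = p - \frac{117}{2} = - \frac{117}{2} + p$)
$\frac{-36909 + 49011}{P{\left(176,B{\left(-14 \right)} \right)} + H{\left(-112 \right)}} = \frac{-36909 + 49011}{-35 - \frac{341}{2}} = \frac{12102}{-35 - \frac{341}{2}} = \frac{12102}{- \frac{411}{2}} = 12102 \left(- \frac{2}{411}\right) = - \frac{8068}{137}$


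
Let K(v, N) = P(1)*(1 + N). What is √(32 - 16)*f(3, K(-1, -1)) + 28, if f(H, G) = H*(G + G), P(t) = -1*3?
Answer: 28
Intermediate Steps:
P(t) = -3
K(v, N) = -3 - 3*N (K(v, N) = -3*(1 + N) = -3 - 3*N)
f(H, G) = 2*G*H (f(H, G) = H*(2*G) = 2*G*H)
√(32 - 16)*f(3, K(-1, -1)) + 28 = √(32 - 16)*(2*(-3 - 3*(-1))*3) + 28 = √16*(2*(-3 + 3)*3) + 28 = 4*(2*0*3) + 28 = 4*0 + 28 = 0 + 28 = 28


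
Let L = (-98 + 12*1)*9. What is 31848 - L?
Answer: 32622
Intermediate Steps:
L = -774 (L = (-98 + 12)*9 = -86*9 = -774)
31848 - L = 31848 - 1*(-774) = 31848 + 774 = 32622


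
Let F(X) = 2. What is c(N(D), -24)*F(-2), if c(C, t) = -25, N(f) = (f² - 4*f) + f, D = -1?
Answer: -50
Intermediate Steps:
N(f) = f² - 3*f
c(N(D), -24)*F(-2) = -25*2 = -50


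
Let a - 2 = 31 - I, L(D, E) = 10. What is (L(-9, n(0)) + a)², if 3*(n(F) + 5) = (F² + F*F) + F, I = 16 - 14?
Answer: 1681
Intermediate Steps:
I = 2
n(F) = -5 + F/3 + 2*F²/3 (n(F) = -5 + ((F² + F*F) + F)/3 = -5 + ((F² + F²) + F)/3 = -5 + (2*F² + F)/3 = -5 + (F + 2*F²)/3 = -5 + (F/3 + 2*F²/3) = -5 + F/3 + 2*F²/3)
a = 31 (a = 2 + (31 - 1*2) = 2 + (31 - 2) = 2 + 29 = 31)
(L(-9, n(0)) + a)² = (10 + 31)² = 41² = 1681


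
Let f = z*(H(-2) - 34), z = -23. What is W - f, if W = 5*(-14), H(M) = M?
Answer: -898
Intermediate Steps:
W = -70
f = 828 (f = -23*(-2 - 34) = -23*(-36) = 828)
W - f = -70 - 1*828 = -70 - 828 = -898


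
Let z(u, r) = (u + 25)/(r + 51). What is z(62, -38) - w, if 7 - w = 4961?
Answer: 64489/13 ≈ 4960.7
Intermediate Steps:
z(u, r) = (25 + u)/(51 + r)
w = -4954 (w = 7 - 1*4961 = 7 - 4961 = -4954)
z(62, -38) - w = (25 + 62)/(51 - 38) - 1*(-4954) = 87/13 + 4954 = 64489/13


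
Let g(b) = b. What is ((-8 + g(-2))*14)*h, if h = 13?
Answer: -1820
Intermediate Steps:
((-8 + g(-2))*14)*h = ((-8 - 2)*14)*13 = -10*14*13 = -140*13 = -1820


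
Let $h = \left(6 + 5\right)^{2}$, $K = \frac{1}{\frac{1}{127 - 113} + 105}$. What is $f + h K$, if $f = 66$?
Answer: $\frac{98780}{1471} \approx 67.152$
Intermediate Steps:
$K = \frac{14}{1471}$ ($K = \frac{1}{\frac{1}{14} + 105} = \frac{1}{\frac{1471}{14}} = \frac{14}{1471} \approx 0.0095173$)
$h = 121$ ($h = 11^{2} = 121$)
$f + h K = 66 + 121 \cdot \frac{14}{1471} = 66 + \frac{1694}{1471} = \frac{98780}{1471}$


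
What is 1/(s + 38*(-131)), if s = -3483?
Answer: -1/8461 ≈ -0.00011819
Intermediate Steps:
1/(s + 38*(-131)) = 1/(-3483 + 38*(-131)) = 1/(-3483 - 4978) = 1/(-8461) = -1/8461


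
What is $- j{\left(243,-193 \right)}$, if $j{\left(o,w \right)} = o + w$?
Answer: $-50$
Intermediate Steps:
$- j{\left(243,-193 \right)} = - (243 - 193) = \left(-1\right) 50 = -50$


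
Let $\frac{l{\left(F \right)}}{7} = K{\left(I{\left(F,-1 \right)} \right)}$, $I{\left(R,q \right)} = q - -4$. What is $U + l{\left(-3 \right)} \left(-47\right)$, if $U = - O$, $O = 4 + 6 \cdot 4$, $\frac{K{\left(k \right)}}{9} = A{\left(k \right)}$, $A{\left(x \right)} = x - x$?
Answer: $-28$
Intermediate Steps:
$A{\left(x \right)} = 0$
$I{\left(R,q \right)} = 4 + q$ ($I{\left(R,q \right)} = q + 4 = 4 + q$)
$K{\left(k \right)} = 0$ ($K{\left(k \right)} = 9 \cdot 0 = 0$)
$l{\left(F \right)} = 0$ ($l{\left(F \right)} = 7 \cdot 0 = 0$)
$O = 28$ ($O = 4 + 24 = 28$)
$U = -28$ ($U = \left(-1\right) 28 = -28$)
$U + l{\left(-3 \right)} \left(-47\right) = -28 + 0 \left(-47\right) = -28 + 0 = -28$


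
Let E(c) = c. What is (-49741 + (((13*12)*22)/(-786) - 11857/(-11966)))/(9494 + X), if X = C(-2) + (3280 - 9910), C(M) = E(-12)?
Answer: -77976596871/4470641192 ≈ -17.442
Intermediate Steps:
C(M) = -12
X = -6642 (X = -12 + (3280 - 9910) = -12 - 6630 = -6642)
(-49741 + (((13*12)*22)/(-786) - 11857/(-11966)))/(9494 + X) = (-49741 + (((13*12)*22)/(-786) - 11857/(-11966)))/(9494 - 6642) = (-49741 + ((156*22)*(-1/786) - 11857*(-1/11966)))/2852 = (-49741 + (3432*(-1/786) + 11857/11966))*(1/2852) = (-49741 + (-572/131 + 11857/11966))*(1/2852) = (-49741 - 5291285/1567546)*(1/2852) = -77976596871/1567546*1/2852 = -77976596871/4470641192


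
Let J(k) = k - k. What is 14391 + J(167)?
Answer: 14391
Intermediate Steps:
J(k) = 0
14391 + J(167) = 14391 + 0 = 14391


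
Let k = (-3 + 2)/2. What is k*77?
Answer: -77/2 ≈ -38.500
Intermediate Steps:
k = -½ (k = (½)*(-1) = -½ ≈ -0.50000)
k*77 = -½*77 = -77/2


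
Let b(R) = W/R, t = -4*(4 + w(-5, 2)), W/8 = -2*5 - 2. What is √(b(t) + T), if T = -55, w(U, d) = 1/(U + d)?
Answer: I*√5863/11 ≈ 6.9609*I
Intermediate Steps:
W = -96 (W = 8*(-2*5 - 2) = 8*(-10 - 2) = 8*(-12) = -96)
t = -44/3 (t = -4*(4 + 1/(-5 + 2)) = -4*(4 + 1/(-3)) = -4*(4 - ⅓) = -4*11/3 = -44/3 ≈ -14.667)
b(R) = -96/R
√(b(t) + T) = √(-96/(-44/3) - 55) = √(-96*(-3/44) - 55) = √(72/11 - 55) = √(-533/11) = I*√5863/11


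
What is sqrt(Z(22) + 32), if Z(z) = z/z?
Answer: sqrt(33) ≈ 5.7446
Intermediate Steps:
Z(z) = 1
sqrt(Z(22) + 32) = sqrt(1 + 32) = sqrt(33)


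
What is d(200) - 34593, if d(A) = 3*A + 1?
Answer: -33992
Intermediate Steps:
d(A) = 1 + 3*A
d(200) - 34593 = (1 + 3*200) - 34593 = (1 + 600) - 34593 = 601 - 34593 = -33992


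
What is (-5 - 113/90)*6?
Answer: -563/15 ≈ -37.533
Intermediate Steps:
(-5 - 113/90)*6 = -563/90*6 = -563/15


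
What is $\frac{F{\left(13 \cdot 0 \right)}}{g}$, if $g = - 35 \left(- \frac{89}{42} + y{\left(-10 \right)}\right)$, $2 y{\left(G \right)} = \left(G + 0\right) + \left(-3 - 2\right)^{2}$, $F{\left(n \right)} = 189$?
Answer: $- \frac{567}{565} \approx -1.0035$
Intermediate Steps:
$y{\left(G \right)} = \frac{25}{2} + \frac{G}{2}$ ($y{\left(G \right)} = \frac{\left(G + 0\right) + \left(-3 - 2\right)^{2}}{2} = \frac{G + \left(-5\right)^{2}}{2} = \frac{G + 25}{2} = \frac{25 + G}{2} = \frac{25}{2} + \frac{G}{2}$)
$g = - \frac{565}{3}$ ($g = - 35 \left(- \frac{89}{42} + \left(\frac{25}{2} + \frac{1}{2} \left(-10\right)\right)\right) = - 35 \left(\left(-89\right) \frac{1}{42} + \left(\frac{25}{2} - 5\right)\right) = - 35 \left(- \frac{89}{42} + \frac{15}{2}\right) = \left(-35\right) \frac{113}{21} = - \frac{565}{3} \approx -188.33$)
$\frac{F{\left(13 \cdot 0 \right)}}{g} = \frac{189}{- \frac{565}{3}} = 189 \left(- \frac{3}{565}\right) = - \frac{567}{565}$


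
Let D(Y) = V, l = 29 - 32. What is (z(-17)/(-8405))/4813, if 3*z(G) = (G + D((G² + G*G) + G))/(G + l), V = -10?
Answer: -9/809065300 ≈ -1.1124e-8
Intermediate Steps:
l = -3
D(Y) = -10
z(G) = (-10 + G)/(3*(-3 + G)) (z(G) = ((G - 10)/(G - 3))/3 = ((-10 + G)/(-3 + G))/3 = (-10 + G)/(3*(-3 + G)))
(z(-17)/(-8405))/4813 = (((-10 - 17)/(3*(-3 - 17)))/(-8405))/4813 = (((⅓)*(-27)/(-20))*(-1/8405))*(1/4813) = (((⅓)*(-1/20)*(-27))*(-1/8405))*(1/4813) = ((9/20)*(-1/8405))*(1/4813) = -9/168100*1/4813 = -9/809065300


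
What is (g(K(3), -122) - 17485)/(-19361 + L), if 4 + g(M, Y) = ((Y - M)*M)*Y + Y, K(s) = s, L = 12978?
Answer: -28139/6383 ≈ -4.4084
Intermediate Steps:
g(M, Y) = -4 + Y + M*Y*(Y - M) (g(M, Y) = -4 + (((Y - M)*M)*Y + Y) = -4 + ((M*(Y - M))*Y + Y) = -4 + (M*Y*(Y - M) + Y) = -4 + (Y + M*Y*(Y - M)) = -4 + Y + M*Y*(Y - M))
(g(K(3), -122) - 17485)/(-19361 + L) = ((-4 - 122 + 3*(-122)**2 - 1*(-122)*3**2) - 17485)/(-19361 + 12978) = ((-4 - 122 + 3*14884 - 1*(-122)*9) - 17485)/(-6383) = ((-4 - 122 + 44652 + 1098) - 17485)*(-1/6383) = (45624 - 17485)*(-1/6383) = 28139*(-1/6383) = -28139/6383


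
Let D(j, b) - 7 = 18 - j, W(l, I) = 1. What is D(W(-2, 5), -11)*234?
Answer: 5616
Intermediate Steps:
D(j, b) = 25 - j (D(j, b) = 7 + (18 - j) = 25 - j)
D(W(-2, 5), -11)*234 = (25 - 1*1)*234 = (25 - 1)*234 = 24*234 = 5616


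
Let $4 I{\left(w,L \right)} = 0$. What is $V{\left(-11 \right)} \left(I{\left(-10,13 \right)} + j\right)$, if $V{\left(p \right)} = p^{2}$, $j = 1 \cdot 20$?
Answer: $2420$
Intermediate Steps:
$I{\left(w,L \right)} = 0$ ($I{\left(w,L \right)} = \frac{1}{4} \cdot 0 = 0$)
$j = 20$
$V{\left(-11 \right)} \left(I{\left(-10,13 \right)} + j\right) = \left(-11\right)^{2} \left(0 + 20\right) = 121 \cdot 20 = 2420$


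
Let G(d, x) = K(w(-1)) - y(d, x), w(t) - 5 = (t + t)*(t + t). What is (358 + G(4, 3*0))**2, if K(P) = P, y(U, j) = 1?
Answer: 133956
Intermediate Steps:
w(t) = 5 + 4*t**2 (w(t) = 5 + (t + t)*(t + t) = 5 + (2*t)*(2*t) = 5 + 4*t**2)
G(d, x) = 8 (G(d, x) = (5 + 4*(-1)**2) - 1*1 = (5 + 4*1) - 1 = (5 + 4) - 1 = 9 - 1 = 8)
(358 + G(4, 3*0))**2 = (358 + 8)**2 = 366**2 = 133956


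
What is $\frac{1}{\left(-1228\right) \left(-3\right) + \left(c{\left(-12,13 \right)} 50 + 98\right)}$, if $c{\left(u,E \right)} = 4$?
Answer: $\frac{1}{3982} \approx 0.00025113$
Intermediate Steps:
$\frac{1}{\left(-1228\right) \left(-3\right) + \left(c{\left(-12,13 \right)} 50 + 98\right)} = \frac{1}{\left(-1228\right) \left(-3\right) + \left(4 \cdot 50 + 98\right)} = \frac{1}{3684 + \left(200 + 98\right)} = \frac{1}{3684 + 298} = \frac{1}{3982}$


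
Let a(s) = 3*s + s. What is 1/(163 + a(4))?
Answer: 1/179 ≈ 0.0055866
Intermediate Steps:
a(s) = 4*s
1/(163 + a(4)) = 1/(163 + 4*4) = 1/(163 + 16) = 1/179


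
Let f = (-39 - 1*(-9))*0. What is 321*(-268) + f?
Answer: -86028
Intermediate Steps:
f = 0 (f = (-39 + 9)*0 = -30*0 = 0)
321*(-268) + f = 321*(-268) + 0 = -86028 + 0 = -86028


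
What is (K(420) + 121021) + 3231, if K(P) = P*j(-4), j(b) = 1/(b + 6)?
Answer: 124462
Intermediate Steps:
j(b) = 1/(6 + b)
K(P) = P/2 (K(P) = P/(6 - 4) = P/2)
(K(420) + 121021) + 3231 = ((½)*420 + 121021) + 3231 = (210 + 121021) + 3231 = 121231 + 3231 = 124462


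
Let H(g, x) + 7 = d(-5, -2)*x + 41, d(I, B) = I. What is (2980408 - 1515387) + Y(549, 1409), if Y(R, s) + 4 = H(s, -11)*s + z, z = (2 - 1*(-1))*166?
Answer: 1590916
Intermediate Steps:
z = 498 (z = (2 + 1)*166 = 3*166 = 498)
H(g, x) = 34 - 5*x (H(g, x) = -7 + (-5*x + 41) = -7 + (41 - 5*x) = 34 - 5*x)
Y(R, s) = 494 + 89*s (Y(R, s) = -4 + ((34 - 5*(-11))*s + 498) = -4 + ((34 + 55)*s + 498) = -4 + (89*s + 498) = -4 + (498 + 89*s) = 494 + 89*s)
(2980408 - 1515387) + Y(549, 1409) = (2980408 - 1515387) + (494 + 89*1409) = 1465021 + (494 + 125401) = 1465021 + 125895 = 1590916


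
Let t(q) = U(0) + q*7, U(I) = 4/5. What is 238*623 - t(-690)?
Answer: 765516/5 ≈ 1.5310e+5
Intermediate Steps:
U(I) = ⅘ (U(I) = 4*(⅕) = ⅘)
t(q) = ⅘ + 7*q (t(q) = ⅘ + q*7 = ⅘ + 7*q)
238*623 - t(-690) = 238*623 - (⅘ + 7*(-690)) = 148274 - (⅘ - 4830) = 148274 - 1*(-24146/5) = 148274 + 24146/5 = 765516/5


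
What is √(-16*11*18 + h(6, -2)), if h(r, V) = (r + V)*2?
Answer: 2*I*√790 ≈ 56.214*I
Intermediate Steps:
h(r, V) = 2*V + 2*r (h(r, V) = (V + r)*2 = 2*V + 2*r)
√(-16*11*18 + h(6, -2)) = √(-16*11*18 + (2*(-2) + 2*6)) = √(-176*18 + (-4 + 12)) = √(-3168 + 8) = √(-3160) = 2*I*√790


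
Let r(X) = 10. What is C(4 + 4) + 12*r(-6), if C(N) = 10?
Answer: 130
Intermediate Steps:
C(4 + 4) + 12*r(-6) = 10 + 12*10 = 10 + 120 = 130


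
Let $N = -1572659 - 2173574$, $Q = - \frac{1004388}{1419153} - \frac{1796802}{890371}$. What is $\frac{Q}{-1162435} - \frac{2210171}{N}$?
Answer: $\frac{1082119569881640634370379}{1834182029489429774428955} \approx 0.58997$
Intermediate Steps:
$Q = - \frac{1148071632218}{421190891921}$ ($Q = \left(-1004388\right) \frac{1}{1419153} - \frac{1796802}{890371} = - \frac{334796}{473051} - \frac{1796802}{890371} = - \frac{1148071632218}{421190891921} \approx -2.7258$)
$N = -3746233$
$\frac{Q}{-1162435} - \frac{2210171}{N} = - \frac{1148071632218}{421190891921 \left(-1162435\right)} - \frac{2210171}{-3746233} = \left(- \frac{1148071632218}{421190891921}\right) \left(- \frac{1}{1162435}\right) - - \frac{2210171}{3746233} = \frac{1148071632218}{489607034450187635} + \frac{2210171}{3746233} = \frac{1082119569881640634370379}{1834182029489429774428955}$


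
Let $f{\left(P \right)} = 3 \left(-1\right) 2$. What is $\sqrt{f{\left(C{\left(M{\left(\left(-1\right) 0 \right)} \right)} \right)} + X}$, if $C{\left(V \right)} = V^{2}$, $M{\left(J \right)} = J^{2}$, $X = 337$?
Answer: $\sqrt{331} \approx 18.193$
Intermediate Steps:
$f{\left(P \right)} = -6$ ($f{\left(P \right)} = \left(-3\right) 2 = -6$)
$\sqrt{f{\left(C{\left(M{\left(\left(-1\right) 0 \right)} \right)} \right)} + X} = \sqrt{-6 + 337} = \sqrt{331}$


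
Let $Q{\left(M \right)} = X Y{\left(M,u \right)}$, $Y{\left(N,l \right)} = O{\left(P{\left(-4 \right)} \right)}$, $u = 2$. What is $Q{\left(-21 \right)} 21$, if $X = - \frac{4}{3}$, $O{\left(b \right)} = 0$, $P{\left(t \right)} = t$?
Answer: $0$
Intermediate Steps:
$Y{\left(N,l \right)} = 0$
$X = - \frac{4}{3}$ ($X = \left(-4\right) \frac{1}{3} = - \frac{4}{3} \approx -1.3333$)
$Q{\left(M \right)} = 0$ ($Q{\left(M \right)} = \left(- \frac{4}{3}\right) 0 = 0$)
$Q{\left(-21 \right)} 21 = 0 \cdot 21 = 0$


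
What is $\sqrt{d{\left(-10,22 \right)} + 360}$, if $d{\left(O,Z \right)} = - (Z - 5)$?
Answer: $7 \sqrt{7} \approx 18.52$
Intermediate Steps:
$d{\left(O,Z \right)} = 5 - Z$ ($d{\left(O,Z \right)} = - (-5 + Z) = 5 - Z$)
$\sqrt{d{\left(-10,22 \right)} + 360} = \sqrt{\left(5 - 22\right) + 360} = \sqrt{-17 + 360} = \sqrt{343} = 7 \sqrt{7}$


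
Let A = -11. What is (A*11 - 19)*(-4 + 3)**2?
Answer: -140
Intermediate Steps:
(A*11 - 19)*(-4 + 3)**2 = (-11*11 - 19)*(-4 + 3)**2 = (-121 - 19)*(-1)**2 = -140*1 = -140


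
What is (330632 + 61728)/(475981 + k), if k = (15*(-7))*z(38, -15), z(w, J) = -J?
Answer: 196180/237203 ≈ 0.82705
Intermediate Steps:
k = -1575 (k = (15*(-7))*(-1*(-15)) = -105*15 = -1575)
(330632 + 61728)/(475981 + k) = (330632 + 61728)/(475981 - 1575) = 392360/474406 = 392360*(1/474406) = 196180/237203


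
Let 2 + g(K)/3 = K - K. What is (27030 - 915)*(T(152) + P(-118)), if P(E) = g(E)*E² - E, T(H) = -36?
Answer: -2179610130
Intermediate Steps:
g(K) = -6 (g(K) = -6 + 3*(K - K) = -6 + 3*0 = -6 + 0 = -6)
P(E) = -E - 6*E² (P(E) = -6*E² - E = -E - 6*E²)
(27030 - 915)*(T(152) + P(-118)) = (27030 - 915)*(-36 - 118*(-1 - 6*(-118))) = 26115*(-36 - 118*(-1 + 708)) = 26115*(-36 - 118*707) = 26115*(-36 - 83426) = 26115*(-83462) = -2179610130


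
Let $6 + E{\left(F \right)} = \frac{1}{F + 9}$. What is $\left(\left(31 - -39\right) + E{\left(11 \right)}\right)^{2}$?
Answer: $\frac{1640961}{400} \approx 4102.4$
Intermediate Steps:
$E{\left(F \right)} = -6 + \frac{1}{9 + F}$ ($E{\left(F \right)} = -6 + \frac{1}{F + 9} = -6 + \frac{1}{9 + F}$)
$\left(\left(31 - -39\right) + E{\left(11 \right)}\right)^{2} = \left(\left(31 - -39\right) + \frac{-53 - 66}{9 + 11}\right)^{2} = \left(\left(31 + 39\right) + \frac{-53 - 66}{20}\right)^{2} = \left(70 + \frac{1}{20} \left(-119\right)\right)^{2} = \left(70 - \frac{119}{20}\right)^{2} = \left(\frac{1281}{20}\right)^{2} = \frac{1640961}{400}$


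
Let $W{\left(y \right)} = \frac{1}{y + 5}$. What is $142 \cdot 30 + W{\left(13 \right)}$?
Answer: $\frac{76681}{18} \approx 4260.1$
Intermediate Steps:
$W{\left(y \right)} = \frac{1}{5 + y}$
$142 \cdot 30 + W{\left(13 \right)} = 142 \cdot 30 + \frac{1}{5 + 13} = 4260 + \frac{1}{18} = \frac{76681}{18}$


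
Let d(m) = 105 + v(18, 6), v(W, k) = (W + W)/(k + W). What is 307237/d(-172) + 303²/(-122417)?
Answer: 75202508341/26074821 ≈ 2884.1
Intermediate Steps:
v(W, k) = 2*W/(W + k) (v(W, k) = (2*W)/(W + k) = 2*W/(W + k))
d(m) = 213/2 (d(m) = 105 + 2*18/(18 + 6) = 105 + 2*18/24 = 105 + 2*18*(1/24) = 105 + 3/2 = 213/2)
307237/d(-172) + 303²/(-122417) = 307237/(213/2) + 303²/(-122417) = 307237*(2/213) + 91809*(-1/122417) = 614474/213 - 91809/122417 = 75202508341/26074821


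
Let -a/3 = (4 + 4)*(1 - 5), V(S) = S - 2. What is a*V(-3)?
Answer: -480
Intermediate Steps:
V(S) = -2 + S
a = 96 (a = -3*(4 + 4)*(1 - 5) = -24*(-4) = -3*(-32) = 96)
a*V(-3) = 96*(-2 - 3) = 96*(-5) = -480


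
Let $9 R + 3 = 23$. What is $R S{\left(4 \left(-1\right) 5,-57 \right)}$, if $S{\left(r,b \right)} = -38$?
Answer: $- \frac{760}{9} \approx -84.444$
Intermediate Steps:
$R = \frac{20}{9}$ ($R = - \frac{1}{3} + \frac{1}{9} \cdot 23 = - \frac{1}{3} + \frac{23}{9} = \frac{20}{9} \approx 2.2222$)
$R S{\left(4 \left(-1\right) 5,-57 \right)} = \frac{20}{9} \left(-38\right) = - \frac{760}{9}$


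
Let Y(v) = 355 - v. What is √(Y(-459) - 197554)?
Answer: 6*I*√5465 ≈ 443.55*I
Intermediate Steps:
√(Y(-459) - 197554) = √((355 - 1*(-459)) - 197554) = √((355 + 459) - 197554) = √(814 - 197554) = √(-196740) = 6*I*√5465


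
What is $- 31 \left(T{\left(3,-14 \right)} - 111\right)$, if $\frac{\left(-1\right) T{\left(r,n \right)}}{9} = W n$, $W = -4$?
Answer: $19065$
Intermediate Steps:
$T{\left(r,n \right)} = 36 n$ ($T{\left(r,n \right)} = - 9 \left(- 4 n\right) = 36 n$)
$- 31 \left(T{\left(3,-14 \right)} - 111\right) = - 31 \left(36 \left(-14\right) - 111\right) = - 31 \left(-504 - 111\right) = \left(-31\right) \left(-615\right) = 19065$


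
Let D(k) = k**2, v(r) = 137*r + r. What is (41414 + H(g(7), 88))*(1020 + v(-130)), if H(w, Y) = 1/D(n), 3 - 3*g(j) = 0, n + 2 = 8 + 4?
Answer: -3503625246/5 ≈ -7.0073e+8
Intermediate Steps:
n = 10 (n = -2 + (8 + 4) = -2 + 12 = 10)
v(r) = 138*r
g(j) = 1 (g(j) = 1 - 1/3*0 = 1 + 0 = 1)
H(w, Y) = 1/100 (H(w, Y) = 1/(10**2) = 1/100)
(41414 + H(g(7), 88))*(1020 + v(-130)) = (41414 + 1/100)*(1020 + 138*(-130)) = 4141401*(1020 - 17940)/100 = (4141401/100)*(-16920) = -3503625246/5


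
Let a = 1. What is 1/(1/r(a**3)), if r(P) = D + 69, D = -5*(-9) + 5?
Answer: 119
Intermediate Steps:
D = 50 (D = 45 + 5 = 50)
r(P) = 119 (r(P) = 50 + 69 = 119)
1/(1/r(a**3)) = 1/(1/119) = 119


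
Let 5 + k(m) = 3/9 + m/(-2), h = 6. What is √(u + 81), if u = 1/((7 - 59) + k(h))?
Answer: 4*√162174/179 ≈ 8.9991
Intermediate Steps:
k(m) = -14/3 - m/2 (k(m) = -5 + (3/9 + m/(-2)) = -5 + (3*(⅑) + m*(-½)) = -5 + (⅓ - m/2) = -14/3 - m/2)
u = -3/179 (u = 1/((7 - 59) + (-14/3 - ½*6)) = 1/(-52 + (-14/3 - 3)) = 1/(-52 - 23/3) = 1/(-179/3) = -3/179 ≈ -0.016760)
√(u + 81) = √(-3/179 + 81) = √(14496/179) = 4*√162174/179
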